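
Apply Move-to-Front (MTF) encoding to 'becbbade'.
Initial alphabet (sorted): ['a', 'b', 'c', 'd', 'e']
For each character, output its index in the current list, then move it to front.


MTF encoding:
'b': index 1 in ['a', 'b', 'c', 'd', 'e'] -> ['b', 'a', 'c', 'd', 'e']
'e': index 4 in ['b', 'a', 'c', 'd', 'e'] -> ['e', 'b', 'a', 'c', 'd']
'c': index 3 in ['e', 'b', 'a', 'c', 'd'] -> ['c', 'e', 'b', 'a', 'd']
'b': index 2 in ['c', 'e', 'b', 'a', 'd'] -> ['b', 'c', 'e', 'a', 'd']
'b': index 0 in ['b', 'c', 'e', 'a', 'd'] -> ['b', 'c', 'e', 'a', 'd']
'a': index 3 in ['b', 'c', 'e', 'a', 'd'] -> ['a', 'b', 'c', 'e', 'd']
'd': index 4 in ['a', 'b', 'c', 'e', 'd'] -> ['d', 'a', 'b', 'c', 'e']
'e': index 4 in ['d', 'a', 'b', 'c', 'e'] -> ['e', 'd', 'a', 'b', 'c']


Output: [1, 4, 3, 2, 0, 3, 4, 4]


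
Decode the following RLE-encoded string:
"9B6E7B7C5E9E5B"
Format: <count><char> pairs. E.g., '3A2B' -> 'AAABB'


Expanding each <count><char> pair:
  9B -> 'BBBBBBBBB'
  6E -> 'EEEEEE'
  7B -> 'BBBBBBB'
  7C -> 'CCCCCCC'
  5E -> 'EEEEE'
  9E -> 'EEEEEEEEE'
  5B -> 'BBBBB'

Decoded = BBBBBBBBBEEEEEEBBBBBBBCCCCCCCEEEEEEEEEEEEEEBBBBB


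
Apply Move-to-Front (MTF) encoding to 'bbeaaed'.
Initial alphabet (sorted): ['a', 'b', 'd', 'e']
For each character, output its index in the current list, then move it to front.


MTF encoding:
'b': index 1 in ['a', 'b', 'd', 'e'] -> ['b', 'a', 'd', 'e']
'b': index 0 in ['b', 'a', 'd', 'e'] -> ['b', 'a', 'd', 'e']
'e': index 3 in ['b', 'a', 'd', 'e'] -> ['e', 'b', 'a', 'd']
'a': index 2 in ['e', 'b', 'a', 'd'] -> ['a', 'e', 'b', 'd']
'a': index 0 in ['a', 'e', 'b', 'd'] -> ['a', 'e', 'b', 'd']
'e': index 1 in ['a', 'e', 'b', 'd'] -> ['e', 'a', 'b', 'd']
'd': index 3 in ['e', 'a', 'b', 'd'] -> ['d', 'e', 'a', 'b']


Output: [1, 0, 3, 2, 0, 1, 3]


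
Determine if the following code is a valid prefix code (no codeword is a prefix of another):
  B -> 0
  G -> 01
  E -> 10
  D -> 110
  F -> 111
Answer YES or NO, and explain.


Checking each pair (does one codeword prefix another?):
  B='0' vs G='01': prefix -- VIOLATION

NO -- this is NOT a valid prefix code. B (0) is a prefix of G (01).


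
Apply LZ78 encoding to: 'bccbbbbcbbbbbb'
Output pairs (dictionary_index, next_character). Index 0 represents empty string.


LZ78 encoding steps:
Dictionary: {0: ''}
Step 1: w='' (idx 0), next='b' -> output (0, 'b'), add 'b' as idx 1
Step 2: w='' (idx 0), next='c' -> output (0, 'c'), add 'c' as idx 2
Step 3: w='c' (idx 2), next='b' -> output (2, 'b'), add 'cb' as idx 3
Step 4: w='b' (idx 1), next='b' -> output (1, 'b'), add 'bb' as idx 4
Step 5: w='b' (idx 1), next='c' -> output (1, 'c'), add 'bc' as idx 5
Step 6: w='bb' (idx 4), next='b' -> output (4, 'b'), add 'bbb' as idx 6
Step 7: w='bbb' (idx 6), end of input -> output (6, '')


Encoded: [(0, 'b'), (0, 'c'), (2, 'b'), (1, 'b'), (1, 'c'), (4, 'b'), (6, '')]


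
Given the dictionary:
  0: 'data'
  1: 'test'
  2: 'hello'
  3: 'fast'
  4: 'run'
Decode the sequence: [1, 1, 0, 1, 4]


Look up each index in the dictionary:
  1 -> 'test'
  1 -> 'test'
  0 -> 'data'
  1 -> 'test'
  4 -> 'run'

Decoded: "test test data test run"


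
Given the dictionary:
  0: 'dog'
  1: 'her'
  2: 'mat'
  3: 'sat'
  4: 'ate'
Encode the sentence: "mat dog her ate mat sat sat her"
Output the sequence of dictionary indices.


Look up each word in the dictionary:
  'mat' -> 2
  'dog' -> 0
  'her' -> 1
  'ate' -> 4
  'mat' -> 2
  'sat' -> 3
  'sat' -> 3
  'her' -> 1

Encoded: [2, 0, 1, 4, 2, 3, 3, 1]


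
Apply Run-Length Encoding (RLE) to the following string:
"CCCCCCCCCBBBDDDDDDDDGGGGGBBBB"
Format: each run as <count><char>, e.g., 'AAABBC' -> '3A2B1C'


Scanning runs left to right:
  i=0: run of 'C' x 9 -> '9C'
  i=9: run of 'B' x 3 -> '3B'
  i=12: run of 'D' x 8 -> '8D'
  i=20: run of 'G' x 5 -> '5G'
  i=25: run of 'B' x 4 -> '4B'

RLE = 9C3B8D5G4B


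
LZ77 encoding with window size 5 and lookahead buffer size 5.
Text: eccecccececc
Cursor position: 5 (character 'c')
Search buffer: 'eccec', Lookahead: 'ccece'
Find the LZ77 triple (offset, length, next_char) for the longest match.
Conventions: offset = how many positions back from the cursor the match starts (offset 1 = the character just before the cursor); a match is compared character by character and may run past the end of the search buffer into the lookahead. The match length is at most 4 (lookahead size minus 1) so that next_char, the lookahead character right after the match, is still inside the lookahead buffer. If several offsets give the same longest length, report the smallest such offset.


Try each offset into the search buffer:
  offset=1 (pos 4, char 'c'): match length 2
  offset=2 (pos 3, char 'e'): match length 0
  offset=3 (pos 2, char 'c'): match length 1
  offset=4 (pos 1, char 'c'): match length 4
  offset=5 (pos 0, char 'e'): match length 0
Longest match has length 4 at offset 4.
next_char = character at position 5 + 4 = 9 -> 'e'

Best match: offset=4, length=4 (matching 'ccec' starting at position 1)
LZ77 triple: (4, 4, 'e')


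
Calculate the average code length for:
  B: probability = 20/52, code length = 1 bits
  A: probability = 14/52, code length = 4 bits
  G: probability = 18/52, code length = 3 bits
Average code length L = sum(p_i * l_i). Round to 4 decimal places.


Weighted contributions p_i * l_i:
  B: (20/52) * 1 = 20/52
  A: (14/52) * 4 = 56/52
  G: (18/52) * 3 = 54/52
Sum = (20 + 56 + 54)/52 = 130/52

L = 130/52 = 2.5000 bits/symbol


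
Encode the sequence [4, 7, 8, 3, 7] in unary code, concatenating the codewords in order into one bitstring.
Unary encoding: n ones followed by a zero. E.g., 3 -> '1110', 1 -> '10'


Encode each number as n ones followed by a terminating 0:
  4 -> 11110 (5 bits)
  7 -> 11111110 (8 bits)
  8 -> 111111110 (9 bits)
  3 -> 1110 (4 bits)
  7 -> 11111110 (8 bits)
Total length = 5 + 8 + 9 + 4 + 8 = 34 bits.

Unary([4, 7, 8, 3, 7]) = 1111011111110111111110111011111110 (34 bits)


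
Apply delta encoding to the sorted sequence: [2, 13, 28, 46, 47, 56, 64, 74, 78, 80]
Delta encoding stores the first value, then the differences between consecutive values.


First value: 2
Deltas:
  13 - 2 = 11
  28 - 13 = 15
  46 - 28 = 18
  47 - 46 = 1
  56 - 47 = 9
  64 - 56 = 8
  74 - 64 = 10
  78 - 74 = 4
  80 - 78 = 2


Delta encoded: [2, 11, 15, 18, 1, 9, 8, 10, 4, 2]


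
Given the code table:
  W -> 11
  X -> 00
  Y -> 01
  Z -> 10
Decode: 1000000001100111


Decoding:
10 -> Z
00 -> X
00 -> X
00 -> X
01 -> Y
10 -> Z
01 -> Y
11 -> W


Result: ZXXXYZYW


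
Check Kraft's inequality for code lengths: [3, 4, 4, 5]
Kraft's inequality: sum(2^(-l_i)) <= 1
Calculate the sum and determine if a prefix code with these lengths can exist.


Sum = 2^(-3) + 2^(-4) + 2^(-4) + 2^(-5)
    = 0.125 + 0.0625 + 0.0625 + 0.03125
    = 9/32 = 0.28125
Since 0.28125 <= 1, Kraft's inequality IS satisfied.
A prefix code with these lengths CAN exist.

Kraft sum = 0.28125. Satisfied.


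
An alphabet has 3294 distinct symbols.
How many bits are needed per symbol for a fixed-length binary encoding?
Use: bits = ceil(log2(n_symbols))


log2(3294) = 11.6856
Bracket: 2^11 = 2048 < 3294 <= 2^12 = 4096
So ceil(log2(3294)) = 12

bits = ceil(log2(3294)) = ceil(11.6856) = 12 bits


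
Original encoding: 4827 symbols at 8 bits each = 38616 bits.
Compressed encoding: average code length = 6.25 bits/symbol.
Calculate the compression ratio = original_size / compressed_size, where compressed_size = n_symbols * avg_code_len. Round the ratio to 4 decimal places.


original_size = n_symbols * orig_bits = 4827 * 8 = 38616 bits
compressed_size = n_symbols * avg_code_len = 4827 * 6.25 = 30168.75 bits
ratio = original_size / compressed_size = 38616 / 30168.75 = 1.28

Compression ratio = 1.28


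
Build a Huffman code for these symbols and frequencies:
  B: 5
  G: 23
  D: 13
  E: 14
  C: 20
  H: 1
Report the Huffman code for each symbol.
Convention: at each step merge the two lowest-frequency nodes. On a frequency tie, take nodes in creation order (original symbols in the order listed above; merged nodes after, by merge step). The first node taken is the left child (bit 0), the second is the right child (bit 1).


Huffman tree construction:
Step 1: Merge H(1) + B(5) = 6
Step 2: Merge (H+B)(6) + D(13) = 19
Step 3: Merge E(14) + ((H+B)+D)(19) = 33
Step 4: Merge C(20) + G(23) = 43
Step 5: Merge (E+((H+B)+D))(33) + (C+G)(43) = 76
Read each symbol's code off the tree from the root (left child = 0, right child = 1).

Codes:
  B: 0101 (length 4)
  G: 11 (length 2)
  D: 011 (length 3)
  E: 00 (length 2)
  C: 10 (length 2)
  H: 0100 (length 4)
Average code length: 177/76 = 2.3289 bits/symbol


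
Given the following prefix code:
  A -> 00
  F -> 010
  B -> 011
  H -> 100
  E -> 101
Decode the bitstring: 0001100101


Decoding step by step:
Bits 00 -> A
Bits 011 -> B
Bits 00 -> A
Bits 101 -> E


Decoded message: ABAE


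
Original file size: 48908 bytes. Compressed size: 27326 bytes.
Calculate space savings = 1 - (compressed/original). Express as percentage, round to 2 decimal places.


ratio = compressed/original = 27326/48908 = 0.558722
savings = 1 - ratio = 1 - 0.558722 = 0.441278
as a percentage: 0.441278 * 100 = 44.13%

Space savings = 1 - 27326/48908 = 44.13%


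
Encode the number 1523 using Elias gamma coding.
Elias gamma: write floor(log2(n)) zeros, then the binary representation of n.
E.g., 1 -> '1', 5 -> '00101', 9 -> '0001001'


num_bits = floor(log2(1523)) + 1 = 11
leading_zeros = num_bits - 1 = 10
binary(1523) = 10111110011

Elias gamma(1523) = '0000000000' + '10111110011' = 000000000010111110011 (21 bits)


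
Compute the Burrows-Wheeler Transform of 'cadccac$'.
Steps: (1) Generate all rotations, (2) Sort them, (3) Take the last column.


Rotations (sorted):
  0: $cadccac -> last char: c
  1: ac$cadcc -> last char: c
  2: adccac$c -> last char: c
  3: c$cadcca -> last char: a
  4: cac$cadc -> last char: c
  5: cadccac$ -> last char: $
  6: ccac$cad -> last char: d
  7: dccac$ca -> last char: a


BWT = cccac$da


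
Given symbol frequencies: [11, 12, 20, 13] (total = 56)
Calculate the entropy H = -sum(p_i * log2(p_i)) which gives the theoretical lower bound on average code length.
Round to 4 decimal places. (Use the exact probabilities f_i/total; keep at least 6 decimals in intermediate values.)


Per-symbol terms -p_i * log2(p_i) with p_i = f_i/56:
  p = 11/56 = 0.196429: log2(p) = -2.347923, -p*log2(p) = 0.461199
  p = 12/56 = 0.214286: log2(p) = -2.222392, -p*log2(p) = 0.476227
  p = 20/56 = 0.357143: log2(p) = -1.485427, -p*log2(p) = 0.530510
  p = 13/56 = 0.232143: log2(p) = -2.106915, -p*log2(p) = 0.489105
H = 0.461199 + 0.476227 + 0.530510 + 0.489105 = 1.957041

H = 1.957 bits/symbol


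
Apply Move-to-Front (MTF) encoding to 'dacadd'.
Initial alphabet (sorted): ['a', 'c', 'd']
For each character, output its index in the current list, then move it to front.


MTF encoding:
'd': index 2 in ['a', 'c', 'd'] -> ['d', 'a', 'c']
'a': index 1 in ['d', 'a', 'c'] -> ['a', 'd', 'c']
'c': index 2 in ['a', 'd', 'c'] -> ['c', 'a', 'd']
'a': index 1 in ['c', 'a', 'd'] -> ['a', 'c', 'd']
'd': index 2 in ['a', 'c', 'd'] -> ['d', 'a', 'c']
'd': index 0 in ['d', 'a', 'c'] -> ['d', 'a', 'c']


Output: [2, 1, 2, 1, 2, 0]


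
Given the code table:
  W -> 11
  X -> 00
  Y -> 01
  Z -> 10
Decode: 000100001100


Decoding:
00 -> X
01 -> Y
00 -> X
00 -> X
11 -> W
00 -> X


Result: XYXXWX


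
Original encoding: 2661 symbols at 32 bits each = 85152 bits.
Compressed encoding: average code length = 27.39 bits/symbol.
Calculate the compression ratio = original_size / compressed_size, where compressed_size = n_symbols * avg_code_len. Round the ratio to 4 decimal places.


original_size = n_symbols * orig_bits = 2661 * 32 = 85152 bits
compressed_size = n_symbols * avg_code_len = 2661 * 27.39 = 72884.79 bits
ratio = original_size / compressed_size = 85152 / 72884.79 = 1.1683

Compression ratio = 1.1683


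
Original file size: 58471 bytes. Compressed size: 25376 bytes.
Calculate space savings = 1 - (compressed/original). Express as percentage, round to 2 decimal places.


ratio = compressed/original = 25376/58471 = 0.433993
savings = 1 - ratio = 1 - 0.433993 = 0.566007
as a percentage: 0.566007 * 100 = 56.6%

Space savings = 1 - 25376/58471 = 56.6%


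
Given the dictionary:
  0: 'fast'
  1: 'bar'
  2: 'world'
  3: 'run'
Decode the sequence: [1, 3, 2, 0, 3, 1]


Look up each index in the dictionary:
  1 -> 'bar'
  3 -> 'run'
  2 -> 'world'
  0 -> 'fast'
  3 -> 'run'
  1 -> 'bar'

Decoded: "bar run world fast run bar"


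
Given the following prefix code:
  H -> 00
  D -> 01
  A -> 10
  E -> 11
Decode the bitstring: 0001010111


Decoding step by step:
Bits 00 -> H
Bits 01 -> D
Bits 01 -> D
Bits 01 -> D
Bits 11 -> E


Decoded message: HDDDE


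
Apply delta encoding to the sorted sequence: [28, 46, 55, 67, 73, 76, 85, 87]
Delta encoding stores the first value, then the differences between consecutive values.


First value: 28
Deltas:
  46 - 28 = 18
  55 - 46 = 9
  67 - 55 = 12
  73 - 67 = 6
  76 - 73 = 3
  85 - 76 = 9
  87 - 85 = 2


Delta encoded: [28, 18, 9, 12, 6, 3, 9, 2]


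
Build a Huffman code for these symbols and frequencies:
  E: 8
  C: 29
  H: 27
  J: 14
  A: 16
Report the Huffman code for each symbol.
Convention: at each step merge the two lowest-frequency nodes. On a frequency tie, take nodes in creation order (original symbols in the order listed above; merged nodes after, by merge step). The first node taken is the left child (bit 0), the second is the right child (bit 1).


Huffman tree construction:
Step 1: Merge E(8) + J(14) = 22
Step 2: Merge A(16) + (E+J)(22) = 38
Step 3: Merge H(27) + C(29) = 56
Step 4: Merge (A+(E+J))(38) + (H+C)(56) = 94
Read each symbol's code off the tree from the root (left child = 0, right child = 1).

Codes:
  E: 010 (length 3)
  C: 11 (length 2)
  H: 10 (length 2)
  J: 011 (length 3)
  A: 00 (length 2)
Average code length: 210/94 = 2.2340 bits/symbol


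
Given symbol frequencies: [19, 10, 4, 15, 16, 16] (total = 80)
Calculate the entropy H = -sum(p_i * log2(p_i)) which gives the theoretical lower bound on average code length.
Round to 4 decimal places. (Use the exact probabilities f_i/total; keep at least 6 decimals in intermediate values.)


Per-symbol terms -p_i * log2(p_i) with p_i = f_i/80:
  p = 19/80 = 0.237500: log2(p) = -2.074001, -p*log2(p) = 0.492575
  p = 10/80 = 0.125000: log2(p) = -3.000000, -p*log2(p) = 0.375000
  p = 4/80 = 0.050000: log2(p) = -4.321928, -p*log2(p) = 0.216096
  p = 15/80 = 0.187500: log2(p) = -2.415037, -p*log2(p) = 0.452820
  p = 16/80 = 0.200000: log2(p) = -2.321928, -p*log2(p) = 0.464386
  p = 16/80 = 0.200000: log2(p) = -2.321928, -p*log2(p) = 0.464386
H = 0.492575 + 0.375000 + 0.216096 + 0.452820 + 0.464386 + 0.464386 = 2.465263

H = 2.4653 bits/symbol


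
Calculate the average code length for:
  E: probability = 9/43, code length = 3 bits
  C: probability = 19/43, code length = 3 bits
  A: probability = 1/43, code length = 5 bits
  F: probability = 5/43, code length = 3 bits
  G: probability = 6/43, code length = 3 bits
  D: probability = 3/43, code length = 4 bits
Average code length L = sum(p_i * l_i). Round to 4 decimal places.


Weighted contributions p_i * l_i:
  E: (9/43) * 3 = 27/43
  C: (19/43) * 3 = 57/43
  A: (1/43) * 5 = 5/43
  F: (5/43) * 3 = 15/43
  G: (6/43) * 3 = 18/43
  D: (3/43) * 4 = 12/43
Sum = (27 + 57 + 5 + 15 + 18 + 12)/43 = 134/43

L = 134/43 = 3.1163 bits/symbol


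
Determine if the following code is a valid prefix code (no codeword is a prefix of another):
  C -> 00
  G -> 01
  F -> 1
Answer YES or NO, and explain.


Checking each pair (does one codeword prefix another?):
  C='00' vs G='01': no prefix
  C='00' vs F='1': no prefix
  G='01' vs C='00': no prefix
  G='01' vs F='1': no prefix
  F='1' vs C='00': no prefix
  F='1' vs G='01': no prefix
No violation found over all pairs.

YES -- this is a valid prefix code. No codeword is a prefix of any other codeword.


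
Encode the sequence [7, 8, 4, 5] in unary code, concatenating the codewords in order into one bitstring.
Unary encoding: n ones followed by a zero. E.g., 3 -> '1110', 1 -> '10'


Encode each number as n ones followed by a terminating 0:
  7 -> 11111110 (8 bits)
  8 -> 111111110 (9 bits)
  4 -> 11110 (5 bits)
  5 -> 111110 (6 bits)
Total length = 8 + 9 + 5 + 6 = 28 bits.

Unary([7, 8, 4, 5]) = 1111111011111111011110111110 (28 bits)


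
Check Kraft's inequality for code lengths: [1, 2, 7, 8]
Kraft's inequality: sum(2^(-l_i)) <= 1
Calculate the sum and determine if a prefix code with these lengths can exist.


Sum = 2^(-1) + 2^(-2) + 2^(-7) + 2^(-8)
    = 0.5 + 0.25 + 0.0078125 + 0.00390625
    = 195/256 = 0.76171875
Since 0.76171875 <= 1, Kraft's inequality IS satisfied.
A prefix code with these lengths CAN exist.

Kraft sum = 0.76171875. Satisfied.


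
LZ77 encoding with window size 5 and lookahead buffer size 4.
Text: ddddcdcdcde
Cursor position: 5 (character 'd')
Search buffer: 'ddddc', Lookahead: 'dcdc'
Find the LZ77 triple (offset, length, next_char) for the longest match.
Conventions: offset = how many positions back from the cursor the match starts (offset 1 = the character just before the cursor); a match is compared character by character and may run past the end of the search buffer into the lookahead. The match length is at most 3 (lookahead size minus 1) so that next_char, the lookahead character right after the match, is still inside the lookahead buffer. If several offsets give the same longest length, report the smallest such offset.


Try each offset into the search buffer:
  offset=1 (pos 4, char 'c'): match length 0
  offset=2 (pos 3, char 'd'): match length 3
  offset=3 (pos 2, char 'd'): match length 1
  offset=4 (pos 1, char 'd'): match length 1
  offset=5 (pos 0, char 'd'): match length 1
Longest match has length 3 at offset 2.
next_char = character at position 5 + 3 = 8 -> 'c'

Best match: offset=2, length=3 (matching 'dcd' starting at position 3)
LZ77 triple: (2, 3, 'c')


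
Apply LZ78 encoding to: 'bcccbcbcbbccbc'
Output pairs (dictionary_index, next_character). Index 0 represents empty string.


LZ78 encoding steps:
Dictionary: {0: ''}
Step 1: w='' (idx 0), next='b' -> output (0, 'b'), add 'b' as idx 1
Step 2: w='' (idx 0), next='c' -> output (0, 'c'), add 'c' as idx 2
Step 3: w='c' (idx 2), next='c' -> output (2, 'c'), add 'cc' as idx 3
Step 4: w='b' (idx 1), next='c' -> output (1, 'c'), add 'bc' as idx 4
Step 5: w='bc' (idx 4), next='b' -> output (4, 'b'), add 'bcb' as idx 5
Step 6: w='bc' (idx 4), next='c' -> output (4, 'c'), add 'bcc' as idx 6
Step 7: w='bc' (idx 4), end of input -> output (4, '')


Encoded: [(0, 'b'), (0, 'c'), (2, 'c'), (1, 'c'), (4, 'b'), (4, 'c'), (4, '')]


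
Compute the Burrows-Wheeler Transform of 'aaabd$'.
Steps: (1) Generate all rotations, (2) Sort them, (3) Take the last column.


Rotations (sorted):
  0: $aaabd -> last char: d
  1: aaabd$ -> last char: $
  2: aabd$a -> last char: a
  3: abd$aa -> last char: a
  4: bd$aaa -> last char: a
  5: d$aaab -> last char: b


BWT = d$aaab


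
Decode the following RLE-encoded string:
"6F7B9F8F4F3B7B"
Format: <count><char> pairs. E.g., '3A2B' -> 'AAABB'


Expanding each <count><char> pair:
  6F -> 'FFFFFF'
  7B -> 'BBBBBBB'
  9F -> 'FFFFFFFFF'
  8F -> 'FFFFFFFF'
  4F -> 'FFFF'
  3B -> 'BBB'
  7B -> 'BBBBBBB'

Decoded = FFFFFFBBBBBBBFFFFFFFFFFFFFFFFFFFFFBBBBBBBBBB


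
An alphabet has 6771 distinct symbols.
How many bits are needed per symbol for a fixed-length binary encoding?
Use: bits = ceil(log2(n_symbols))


log2(6771) = 12.7252
Bracket: 2^12 = 4096 < 6771 <= 2^13 = 8192
So ceil(log2(6771)) = 13

bits = ceil(log2(6771)) = ceil(12.7252) = 13 bits


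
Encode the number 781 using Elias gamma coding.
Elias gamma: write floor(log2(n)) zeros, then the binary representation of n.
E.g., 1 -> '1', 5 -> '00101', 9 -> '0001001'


num_bits = floor(log2(781)) + 1 = 10
leading_zeros = num_bits - 1 = 9
binary(781) = 1100001101

Elias gamma(781) = '000000000' + '1100001101' = 0000000001100001101 (19 bits)


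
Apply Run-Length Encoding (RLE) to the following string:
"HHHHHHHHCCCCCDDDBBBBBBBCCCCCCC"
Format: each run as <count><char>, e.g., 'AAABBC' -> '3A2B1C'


Scanning runs left to right:
  i=0: run of 'H' x 8 -> '8H'
  i=8: run of 'C' x 5 -> '5C'
  i=13: run of 'D' x 3 -> '3D'
  i=16: run of 'B' x 7 -> '7B'
  i=23: run of 'C' x 7 -> '7C'

RLE = 8H5C3D7B7C


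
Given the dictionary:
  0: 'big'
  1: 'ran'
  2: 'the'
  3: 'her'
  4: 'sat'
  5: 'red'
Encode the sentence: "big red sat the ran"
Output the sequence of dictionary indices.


Look up each word in the dictionary:
  'big' -> 0
  'red' -> 5
  'sat' -> 4
  'the' -> 2
  'ran' -> 1

Encoded: [0, 5, 4, 2, 1]


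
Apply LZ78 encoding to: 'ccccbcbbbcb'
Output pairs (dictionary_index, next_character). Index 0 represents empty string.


LZ78 encoding steps:
Dictionary: {0: ''}
Step 1: w='' (idx 0), next='c' -> output (0, 'c'), add 'c' as idx 1
Step 2: w='c' (idx 1), next='c' -> output (1, 'c'), add 'cc' as idx 2
Step 3: w='c' (idx 1), next='b' -> output (1, 'b'), add 'cb' as idx 3
Step 4: w='cb' (idx 3), next='b' -> output (3, 'b'), add 'cbb' as idx 4
Step 5: w='' (idx 0), next='b' -> output (0, 'b'), add 'b' as idx 5
Step 6: w='cb' (idx 3), end of input -> output (3, '')


Encoded: [(0, 'c'), (1, 'c'), (1, 'b'), (3, 'b'), (0, 'b'), (3, '')]


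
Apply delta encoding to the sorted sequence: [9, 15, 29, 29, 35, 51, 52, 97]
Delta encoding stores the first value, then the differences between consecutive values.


First value: 9
Deltas:
  15 - 9 = 6
  29 - 15 = 14
  29 - 29 = 0
  35 - 29 = 6
  51 - 35 = 16
  52 - 51 = 1
  97 - 52 = 45


Delta encoded: [9, 6, 14, 0, 6, 16, 1, 45]


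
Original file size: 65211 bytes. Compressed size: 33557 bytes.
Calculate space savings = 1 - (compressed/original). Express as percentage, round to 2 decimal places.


ratio = compressed/original = 33557/65211 = 0.514591
savings = 1 - ratio = 1 - 0.514591 = 0.485409
as a percentage: 0.485409 * 100 = 48.54%

Space savings = 1 - 33557/65211 = 48.54%


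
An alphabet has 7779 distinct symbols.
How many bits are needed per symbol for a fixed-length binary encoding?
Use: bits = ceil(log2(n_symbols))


log2(7779) = 12.9254
Bracket: 2^12 = 4096 < 7779 <= 2^13 = 8192
So ceil(log2(7779)) = 13

bits = ceil(log2(7779)) = ceil(12.9254) = 13 bits


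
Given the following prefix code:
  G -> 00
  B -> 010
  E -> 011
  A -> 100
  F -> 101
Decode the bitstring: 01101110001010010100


Decoding step by step:
Bits 011 -> E
Bits 011 -> E
Bits 100 -> A
Bits 010 -> B
Bits 100 -> A
Bits 101 -> F
Bits 00 -> G


Decoded message: EEABAFG


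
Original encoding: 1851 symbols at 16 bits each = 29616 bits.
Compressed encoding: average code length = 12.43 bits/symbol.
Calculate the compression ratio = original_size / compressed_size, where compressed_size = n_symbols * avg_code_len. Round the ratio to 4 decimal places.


original_size = n_symbols * orig_bits = 1851 * 16 = 29616 bits
compressed_size = n_symbols * avg_code_len = 1851 * 12.43 = 23007.93 bits
ratio = original_size / compressed_size = 29616 / 23007.93 = 1.2872

Compression ratio = 1.2872


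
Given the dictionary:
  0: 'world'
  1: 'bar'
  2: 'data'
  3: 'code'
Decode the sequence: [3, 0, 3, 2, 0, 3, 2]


Look up each index in the dictionary:
  3 -> 'code'
  0 -> 'world'
  3 -> 'code'
  2 -> 'data'
  0 -> 'world'
  3 -> 'code'
  2 -> 'data'

Decoded: "code world code data world code data"


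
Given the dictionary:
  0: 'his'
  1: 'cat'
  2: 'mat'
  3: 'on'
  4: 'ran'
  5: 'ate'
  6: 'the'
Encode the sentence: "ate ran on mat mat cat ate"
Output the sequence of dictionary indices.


Look up each word in the dictionary:
  'ate' -> 5
  'ran' -> 4
  'on' -> 3
  'mat' -> 2
  'mat' -> 2
  'cat' -> 1
  'ate' -> 5

Encoded: [5, 4, 3, 2, 2, 1, 5]


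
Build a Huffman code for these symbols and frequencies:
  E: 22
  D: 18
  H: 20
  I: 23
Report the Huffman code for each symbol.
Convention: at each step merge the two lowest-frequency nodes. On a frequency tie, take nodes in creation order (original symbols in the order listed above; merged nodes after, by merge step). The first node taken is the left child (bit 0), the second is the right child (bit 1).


Huffman tree construction:
Step 1: Merge D(18) + H(20) = 38
Step 2: Merge E(22) + I(23) = 45
Step 3: Merge (D+H)(38) + (E+I)(45) = 83
Read each symbol's code off the tree from the root (left child = 0, right child = 1).

Codes:
  E: 10 (length 2)
  D: 00 (length 2)
  H: 01 (length 2)
  I: 11 (length 2)
Average code length: 166/83 = 2.0000 bits/symbol


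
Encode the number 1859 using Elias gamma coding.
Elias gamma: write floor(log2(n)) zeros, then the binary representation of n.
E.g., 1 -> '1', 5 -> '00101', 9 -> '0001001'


num_bits = floor(log2(1859)) + 1 = 11
leading_zeros = num_bits - 1 = 10
binary(1859) = 11101000011

Elias gamma(1859) = '0000000000' + '11101000011' = 000000000011101000011 (21 bits)


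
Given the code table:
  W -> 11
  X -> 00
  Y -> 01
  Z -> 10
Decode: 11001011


Decoding:
11 -> W
00 -> X
10 -> Z
11 -> W


Result: WXZW


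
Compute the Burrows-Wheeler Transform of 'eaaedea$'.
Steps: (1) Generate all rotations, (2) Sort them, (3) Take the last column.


Rotations (sorted):
  0: $eaaedea -> last char: a
  1: a$eaaede -> last char: e
  2: aaedea$e -> last char: e
  3: aedea$ea -> last char: a
  4: dea$eaae -> last char: e
  5: ea$eaaed -> last char: d
  6: eaaedea$ -> last char: $
  7: edea$eaa -> last char: a


BWT = aeeaed$a


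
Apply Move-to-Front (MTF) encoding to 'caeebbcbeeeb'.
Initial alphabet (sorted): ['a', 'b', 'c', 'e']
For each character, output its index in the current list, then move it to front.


MTF encoding:
'c': index 2 in ['a', 'b', 'c', 'e'] -> ['c', 'a', 'b', 'e']
'a': index 1 in ['c', 'a', 'b', 'e'] -> ['a', 'c', 'b', 'e']
'e': index 3 in ['a', 'c', 'b', 'e'] -> ['e', 'a', 'c', 'b']
'e': index 0 in ['e', 'a', 'c', 'b'] -> ['e', 'a', 'c', 'b']
'b': index 3 in ['e', 'a', 'c', 'b'] -> ['b', 'e', 'a', 'c']
'b': index 0 in ['b', 'e', 'a', 'c'] -> ['b', 'e', 'a', 'c']
'c': index 3 in ['b', 'e', 'a', 'c'] -> ['c', 'b', 'e', 'a']
'b': index 1 in ['c', 'b', 'e', 'a'] -> ['b', 'c', 'e', 'a']
'e': index 2 in ['b', 'c', 'e', 'a'] -> ['e', 'b', 'c', 'a']
'e': index 0 in ['e', 'b', 'c', 'a'] -> ['e', 'b', 'c', 'a']
'e': index 0 in ['e', 'b', 'c', 'a'] -> ['e', 'b', 'c', 'a']
'b': index 1 in ['e', 'b', 'c', 'a'] -> ['b', 'e', 'c', 'a']


Output: [2, 1, 3, 0, 3, 0, 3, 1, 2, 0, 0, 1]


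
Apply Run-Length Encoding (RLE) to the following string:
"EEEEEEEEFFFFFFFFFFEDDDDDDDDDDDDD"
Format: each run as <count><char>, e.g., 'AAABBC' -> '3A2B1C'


Scanning runs left to right:
  i=0: run of 'E' x 8 -> '8E'
  i=8: run of 'F' x 10 -> '10F'
  i=18: run of 'E' x 1 -> '1E'
  i=19: run of 'D' x 13 -> '13D'

RLE = 8E10F1E13D


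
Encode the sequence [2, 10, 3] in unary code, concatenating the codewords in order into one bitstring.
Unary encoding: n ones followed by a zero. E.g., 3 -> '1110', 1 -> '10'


Encode each number as n ones followed by a terminating 0:
  2 -> 110 (3 bits)
  10 -> 11111111110 (11 bits)
  3 -> 1110 (4 bits)
Total length = 3 + 11 + 4 = 18 bits.

Unary([2, 10, 3]) = 110111111111101110 (18 bits)


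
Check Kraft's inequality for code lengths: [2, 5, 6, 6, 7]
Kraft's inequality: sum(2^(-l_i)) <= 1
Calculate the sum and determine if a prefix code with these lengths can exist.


Sum = 2^(-2) + 2^(-5) + 2^(-6) + 2^(-6) + 2^(-7)
    = 0.25 + 0.03125 + 0.015625 + 0.015625 + 0.0078125
    = 41/128 = 0.3203125
Since 0.3203125 <= 1, Kraft's inequality IS satisfied.
A prefix code with these lengths CAN exist.

Kraft sum = 0.3203125. Satisfied.


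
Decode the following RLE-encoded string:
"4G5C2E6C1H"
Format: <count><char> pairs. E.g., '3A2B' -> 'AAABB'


Expanding each <count><char> pair:
  4G -> 'GGGG'
  5C -> 'CCCCC'
  2E -> 'EE'
  6C -> 'CCCCCC'
  1H -> 'H'

Decoded = GGGGCCCCCEECCCCCCH


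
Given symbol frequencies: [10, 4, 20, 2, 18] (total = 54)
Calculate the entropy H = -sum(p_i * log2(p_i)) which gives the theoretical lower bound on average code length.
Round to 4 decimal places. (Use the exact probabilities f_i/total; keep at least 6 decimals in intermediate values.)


Per-symbol terms -p_i * log2(p_i) with p_i = f_i/54:
  p = 10/54 = 0.185185: log2(p) = -2.432959, -p*log2(p) = 0.450548
  p = 4/54 = 0.074074: log2(p) = -3.754888, -p*log2(p) = 0.278140
  p = 20/54 = 0.370370: log2(p) = -1.432959, -p*log2(p) = 0.530726
  p = 2/54 = 0.037037: log2(p) = -4.754888, -p*log2(p) = 0.176107
  p = 18/54 = 0.333333: log2(p) = -1.584963, -p*log2(p) = 0.528321
H = 0.450548 + 0.278140 + 0.530726 + 0.176107 + 0.528321 = 1.963842

H = 1.9638 bits/symbol


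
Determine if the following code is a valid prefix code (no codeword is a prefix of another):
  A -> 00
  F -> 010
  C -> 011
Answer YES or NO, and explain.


Checking each pair (does one codeword prefix another?):
  A='00' vs F='010': no prefix
  A='00' vs C='011': no prefix
  F='010' vs A='00': no prefix
  F='010' vs C='011': no prefix
  C='011' vs A='00': no prefix
  C='011' vs F='010': no prefix
No violation found over all pairs.

YES -- this is a valid prefix code. No codeword is a prefix of any other codeword.


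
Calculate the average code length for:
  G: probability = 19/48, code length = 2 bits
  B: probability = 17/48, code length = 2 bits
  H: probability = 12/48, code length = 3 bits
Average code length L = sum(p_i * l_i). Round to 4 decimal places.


Weighted contributions p_i * l_i:
  G: (19/48) * 2 = 38/48
  B: (17/48) * 2 = 34/48
  H: (12/48) * 3 = 36/48
Sum = (38 + 34 + 36)/48 = 108/48

L = 108/48 = 2.2500 bits/symbol


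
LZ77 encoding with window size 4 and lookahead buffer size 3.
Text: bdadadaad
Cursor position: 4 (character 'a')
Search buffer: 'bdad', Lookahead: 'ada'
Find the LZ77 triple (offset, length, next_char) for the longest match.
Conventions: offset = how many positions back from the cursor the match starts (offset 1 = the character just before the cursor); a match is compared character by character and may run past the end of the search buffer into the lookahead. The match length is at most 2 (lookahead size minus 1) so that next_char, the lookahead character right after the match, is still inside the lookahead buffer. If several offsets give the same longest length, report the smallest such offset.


Try each offset into the search buffer:
  offset=1 (pos 3, char 'd'): match length 0
  offset=2 (pos 2, char 'a'): match length 2
  offset=3 (pos 1, char 'd'): match length 0
  offset=4 (pos 0, char 'b'): match length 0
Longest match has length 2 at offset 2.
next_char = character at position 4 + 2 = 6 -> 'a'

Best match: offset=2, length=2 (matching 'ad' starting at position 2)
LZ77 triple: (2, 2, 'a')


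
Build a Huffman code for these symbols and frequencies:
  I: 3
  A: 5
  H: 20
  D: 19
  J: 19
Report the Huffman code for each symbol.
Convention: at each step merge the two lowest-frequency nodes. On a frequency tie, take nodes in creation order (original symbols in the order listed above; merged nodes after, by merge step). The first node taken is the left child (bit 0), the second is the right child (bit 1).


Huffman tree construction:
Step 1: Merge I(3) + A(5) = 8
Step 2: Merge (I+A)(8) + D(19) = 27
Step 3: Merge J(19) + H(20) = 39
Step 4: Merge ((I+A)+D)(27) + (J+H)(39) = 66
Read each symbol's code off the tree from the root (left child = 0, right child = 1).

Codes:
  I: 000 (length 3)
  A: 001 (length 3)
  H: 11 (length 2)
  D: 01 (length 2)
  J: 10 (length 2)
Average code length: 140/66 = 2.1212 bits/symbol


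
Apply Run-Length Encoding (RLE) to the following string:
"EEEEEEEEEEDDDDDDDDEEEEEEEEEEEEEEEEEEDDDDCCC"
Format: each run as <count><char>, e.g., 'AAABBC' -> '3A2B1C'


Scanning runs left to right:
  i=0: run of 'E' x 10 -> '10E'
  i=10: run of 'D' x 8 -> '8D'
  i=18: run of 'E' x 18 -> '18E'
  i=36: run of 'D' x 4 -> '4D'
  i=40: run of 'C' x 3 -> '3C'

RLE = 10E8D18E4D3C


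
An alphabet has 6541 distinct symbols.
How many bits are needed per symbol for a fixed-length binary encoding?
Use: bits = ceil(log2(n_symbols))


log2(6541) = 12.6753
Bracket: 2^12 = 4096 < 6541 <= 2^13 = 8192
So ceil(log2(6541)) = 13

bits = ceil(log2(6541)) = ceil(12.6753) = 13 bits


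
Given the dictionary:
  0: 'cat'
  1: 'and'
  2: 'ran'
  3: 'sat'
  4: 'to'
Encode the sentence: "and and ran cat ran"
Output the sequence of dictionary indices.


Look up each word in the dictionary:
  'and' -> 1
  'and' -> 1
  'ran' -> 2
  'cat' -> 0
  'ran' -> 2

Encoded: [1, 1, 2, 0, 2]


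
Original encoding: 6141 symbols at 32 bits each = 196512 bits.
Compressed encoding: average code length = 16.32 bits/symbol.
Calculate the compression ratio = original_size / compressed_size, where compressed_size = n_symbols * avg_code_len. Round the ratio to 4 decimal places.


original_size = n_symbols * orig_bits = 6141 * 32 = 196512 bits
compressed_size = n_symbols * avg_code_len = 6141 * 16.32 = 100221.12 bits
ratio = original_size / compressed_size = 196512 / 100221.12 = 1.9608

Compression ratio = 1.9608


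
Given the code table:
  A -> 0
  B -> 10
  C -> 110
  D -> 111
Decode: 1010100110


Decoding:
10 -> B
10 -> B
10 -> B
0 -> A
110 -> C


Result: BBBAC


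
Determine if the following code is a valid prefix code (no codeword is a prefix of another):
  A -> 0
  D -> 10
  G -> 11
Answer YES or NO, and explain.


Checking each pair (does one codeword prefix another?):
  A='0' vs D='10': no prefix
  A='0' vs G='11': no prefix
  D='10' vs A='0': no prefix
  D='10' vs G='11': no prefix
  G='11' vs A='0': no prefix
  G='11' vs D='10': no prefix
No violation found over all pairs.

YES -- this is a valid prefix code. No codeword is a prefix of any other codeword.


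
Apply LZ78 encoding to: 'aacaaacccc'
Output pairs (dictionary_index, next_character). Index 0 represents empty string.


LZ78 encoding steps:
Dictionary: {0: ''}
Step 1: w='' (idx 0), next='a' -> output (0, 'a'), add 'a' as idx 1
Step 2: w='a' (idx 1), next='c' -> output (1, 'c'), add 'ac' as idx 2
Step 3: w='a' (idx 1), next='a' -> output (1, 'a'), add 'aa' as idx 3
Step 4: w='ac' (idx 2), next='c' -> output (2, 'c'), add 'acc' as idx 4
Step 5: w='' (idx 0), next='c' -> output (0, 'c'), add 'c' as idx 5
Step 6: w='c' (idx 5), end of input -> output (5, '')


Encoded: [(0, 'a'), (1, 'c'), (1, 'a'), (2, 'c'), (0, 'c'), (5, '')]


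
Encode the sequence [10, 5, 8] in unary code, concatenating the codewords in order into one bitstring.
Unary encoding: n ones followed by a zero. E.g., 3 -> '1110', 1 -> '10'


Encode each number as n ones followed by a terminating 0:
  10 -> 11111111110 (11 bits)
  5 -> 111110 (6 bits)
  8 -> 111111110 (9 bits)
Total length = 11 + 6 + 9 = 26 bits.

Unary([10, 5, 8]) = 11111111110111110111111110 (26 bits)


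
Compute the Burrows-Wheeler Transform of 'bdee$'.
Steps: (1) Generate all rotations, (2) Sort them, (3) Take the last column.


Rotations (sorted):
  0: $bdee -> last char: e
  1: bdee$ -> last char: $
  2: dee$b -> last char: b
  3: e$bde -> last char: e
  4: ee$bd -> last char: d


BWT = e$bed


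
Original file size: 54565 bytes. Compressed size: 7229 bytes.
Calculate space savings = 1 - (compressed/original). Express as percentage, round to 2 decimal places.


ratio = compressed/original = 7229/54565 = 0.132484
savings = 1 - ratio = 1 - 0.132484 = 0.867516
as a percentage: 0.867516 * 100 = 86.75%

Space savings = 1 - 7229/54565 = 86.75%


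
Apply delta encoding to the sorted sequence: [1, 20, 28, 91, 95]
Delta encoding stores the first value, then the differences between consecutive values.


First value: 1
Deltas:
  20 - 1 = 19
  28 - 20 = 8
  91 - 28 = 63
  95 - 91 = 4


Delta encoded: [1, 19, 8, 63, 4]


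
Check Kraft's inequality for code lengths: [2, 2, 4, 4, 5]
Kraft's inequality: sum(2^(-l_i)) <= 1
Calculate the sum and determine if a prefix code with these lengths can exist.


Sum = 2^(-2) + 2^(-2) + 2^(-4) + 2^(-4) + 2^(-5)
    = 0.25 + 0.25 + 0.0625 + 0.0625 + 0.03125
    = 21/32 = 0.65625
Since 0.65625 <= 1, Kraft's inequality IS satisfied.
A prefix code with these lengths CAN exist.

Kraft sum = 0.65625. Satisfied.


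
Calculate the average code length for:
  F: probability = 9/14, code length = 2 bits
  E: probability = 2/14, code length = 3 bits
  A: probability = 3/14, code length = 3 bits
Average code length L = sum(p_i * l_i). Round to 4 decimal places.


Weighted contributions p_i * l_i:
  F: (9/14) * 2 = 18/14
  E: (2/14) * 3 = 6/14
  A: (3/14) * 3 = 9/14
Sum = (18 + 6 + 9)/14 = 33/14

L = 33/14 = 2.3571 bits/symbol


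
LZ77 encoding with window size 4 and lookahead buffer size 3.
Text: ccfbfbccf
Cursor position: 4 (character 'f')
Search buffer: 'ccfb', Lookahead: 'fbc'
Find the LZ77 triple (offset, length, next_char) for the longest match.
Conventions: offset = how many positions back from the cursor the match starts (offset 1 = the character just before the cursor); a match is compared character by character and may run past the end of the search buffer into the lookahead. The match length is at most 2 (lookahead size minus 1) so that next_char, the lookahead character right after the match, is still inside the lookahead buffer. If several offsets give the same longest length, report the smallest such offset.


Try each offset into the search buffer:
  offset=1 (pos 3, char 'b'): match length 0
  offset=2 (pos 2, char 'f'): match length 2
  offset=3 (pos 1, char 'c'): match length 0
  offset=4 (pos 0, char 'c'): match length 0
Longest match has length 2 at offset 2.
next_char = character at position 4 + 2 = 6 -> 'c'

Best match: offset=2, length=2 (matching 'fb' starting at position 2)
LZ77 triple: (2, 2, 'c')


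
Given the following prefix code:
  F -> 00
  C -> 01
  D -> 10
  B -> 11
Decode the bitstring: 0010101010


Decoding step by step:
Bits 00 -> F
Bits 10 -> D
Bits 10 -> D
Bits 10 -> D
Bits 10 -> D


Decoded message: FDDDD


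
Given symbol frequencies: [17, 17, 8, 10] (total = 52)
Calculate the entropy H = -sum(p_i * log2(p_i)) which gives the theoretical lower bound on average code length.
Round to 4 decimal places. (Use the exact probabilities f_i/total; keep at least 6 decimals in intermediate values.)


Per-symbol terms -p_i * log2(p_i) with p_i = f_i/52:
  p = 17/52 = 0.326923: log2(p) = -1.612977, -p*log2(p) = 0.527319
  p = 17/52 = 0.326923: log2(p) = -1.612977, -p*log2(p) = 0.527319
  p = 8/52 = 0.153846: log2(p) = -2.700440, -p*log2(p) = 0.415452
  p = 10/52 = 0.192308: log2(p) = -2.378512, -p*log2(p) = 0.457406
H = 0.527319 + 0.527319 + 0.415452 + 0.457406 = 1.927496

H = 1.9275 bits/symbol


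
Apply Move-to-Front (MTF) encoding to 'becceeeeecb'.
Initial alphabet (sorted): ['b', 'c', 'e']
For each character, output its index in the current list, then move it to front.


MTF encoding:
'b': index 0 in ['b', 'c', 'e'] -> ['b', 'c', 'e']
'e': index 2 in ['b', 'c', 'e'] -> ['e', 'b', 'c']
'c': index 2 in ['e', 'b', 'c'] -> ['c', 'e', 'b']
'c': index 0 in ['c', 'e', 'b'] -> ['c', 'e', 'b']
'e': index 1 in ['c', 'e', 'b'] -> ['e', 'c', 'b']
'e': index 0 in ['e', 'c', 'b'] -> ['e', 'c', 'b']
'e': index 0 in ['e', 'c', 'b'] -> ['e', 'c', 'b']
'e': index 0 in ['e', 'c', 'b'] -> ['e', 'c', 'b']
'e': index 0 in ['e', 'c', 'b'] -> ['e', 'c', 'b']
'c': index 1 in ['e', 'c', 'b'] -> ['c', 'e', 'b']
'b': index 2 in ['c', 'e', 'b'] -> ['b', 'c', 'e']


Output: [0, 2, 2, 0, 1, 0, 0, 0, 0, 1, 2]


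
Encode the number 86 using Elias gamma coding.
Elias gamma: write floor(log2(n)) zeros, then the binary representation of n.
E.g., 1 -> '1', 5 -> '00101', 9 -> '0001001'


num_bits = floor(log2(86)) + 1 = 7
leading_zeros = num_bits - 1 = 6
binary(86) = 1010110

Elias gamma(86) = '000000' + '1010110' = 0000001010110 (13 bits)


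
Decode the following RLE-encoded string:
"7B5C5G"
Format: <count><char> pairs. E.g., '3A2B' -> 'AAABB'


Expanding each <count><char> pair:
  7B -> 'BBBBBBB'
  5C -> 'CCCCC'
  5G -> 'GGGGG'

Decoded = BBBBBBBCCCCCGGGGG
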